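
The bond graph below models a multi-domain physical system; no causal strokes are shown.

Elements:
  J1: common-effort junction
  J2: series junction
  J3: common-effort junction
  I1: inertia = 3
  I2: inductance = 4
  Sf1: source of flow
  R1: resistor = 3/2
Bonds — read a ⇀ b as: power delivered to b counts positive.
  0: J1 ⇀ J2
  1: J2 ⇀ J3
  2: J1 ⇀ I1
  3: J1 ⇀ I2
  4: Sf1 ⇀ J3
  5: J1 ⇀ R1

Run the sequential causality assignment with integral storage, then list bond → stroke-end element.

β0 stroke at J2
β1 stroke at J3
β2 stroke at I1
β3 stroke at I2
β4 stroke at Sf1
β5 stroke at J1

#4 |Sf1  (Sf1: flow source, stroke at near end)
#1 |J3  (J3 needs exactly one e-in)
#0 |J2  (1-jn J2 has f-setter on 1)
#2 |I1  (I1 outputs flow p/I1)
#3 |I2  (I2 integral (f out))
#5 |J1  (closing 0-jn rule on J1)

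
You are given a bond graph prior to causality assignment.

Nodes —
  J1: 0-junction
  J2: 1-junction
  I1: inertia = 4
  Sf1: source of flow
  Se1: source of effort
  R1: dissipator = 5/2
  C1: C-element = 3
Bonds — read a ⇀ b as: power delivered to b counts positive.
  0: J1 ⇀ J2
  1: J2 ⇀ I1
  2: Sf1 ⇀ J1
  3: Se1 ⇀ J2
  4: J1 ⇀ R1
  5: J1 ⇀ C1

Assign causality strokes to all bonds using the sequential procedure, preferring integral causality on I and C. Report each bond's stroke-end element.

bond 2 stroke at Sf1  (source Sf1 imposes f)
bond 3 stroke at J2  (Se1: effort source, stroke at far end)
bond 1 stroke at I1  (prefer integral on I1)
bond 0 stroke at J2  (common-f at J2 fixed by 1)
bond 5 stroke at J1  (C1 outputs effort q/C1)
bond 4 stroke at R1  (0-jn J1 has e-setter on 5)

bond 0 →J2
bond 1 →I1
bond 2 →Sf1
bond 3 →J2
bond 4 →R1
bond 5 →J1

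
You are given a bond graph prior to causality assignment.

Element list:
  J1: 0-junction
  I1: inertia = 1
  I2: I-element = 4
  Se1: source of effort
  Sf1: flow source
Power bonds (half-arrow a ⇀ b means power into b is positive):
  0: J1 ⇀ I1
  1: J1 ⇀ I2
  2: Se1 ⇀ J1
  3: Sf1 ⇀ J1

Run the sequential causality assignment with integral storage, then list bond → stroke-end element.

b2 stroke at J1  (Se1 (Se) sets effort on bond)
b3 stroke at Sf1  (Sf1: flow source, stroke at near end)
b0 stroke at I1  (J1 effort already set via bond 2)
b1 stroke at I2  (J1 effort already set via bond 2)

β0 stroke→I1
β1 stroke→I2
β2 stroke→J1
β3 stroke→Sf1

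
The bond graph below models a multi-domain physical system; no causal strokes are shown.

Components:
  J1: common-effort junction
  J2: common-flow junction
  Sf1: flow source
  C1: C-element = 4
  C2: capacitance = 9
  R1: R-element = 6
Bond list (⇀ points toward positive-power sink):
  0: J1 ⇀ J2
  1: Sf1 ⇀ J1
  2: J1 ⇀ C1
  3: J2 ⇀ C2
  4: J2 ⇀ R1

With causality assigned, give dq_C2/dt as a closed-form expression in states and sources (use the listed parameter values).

dq_C2/dt = q_C1/24 - q_C2/54

β1 stroke→Sf1  (source Sf1 imposes f)
β2 stroke→J1  (C1 outputs effort q/C1)
β0 stroke→J2  (J1 effort already set via bond 2)
β3 stroke→J2  (prefer integral on C2)
β4 stroke→R1  (J2: last free bond brings flow in)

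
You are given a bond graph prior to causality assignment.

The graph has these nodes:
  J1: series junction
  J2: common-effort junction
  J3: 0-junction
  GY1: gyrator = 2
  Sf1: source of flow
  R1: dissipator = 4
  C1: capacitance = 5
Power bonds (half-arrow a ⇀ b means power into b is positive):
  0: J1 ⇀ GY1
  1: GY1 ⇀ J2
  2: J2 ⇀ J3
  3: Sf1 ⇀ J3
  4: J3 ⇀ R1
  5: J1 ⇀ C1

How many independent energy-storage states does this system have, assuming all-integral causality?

1  (C1 all integral)

b3 →Sf1  (source Sf1 imposes f)
b5 →J1  (C1: C, integral causality)
b0 →GY1  (only one flow-in slot at J1)
b1 →GY1  (GY1 both-in/both-out from 0)
b2 →J2  (J2: last free bond brings effort in)
b4 →J3  (J3: last free bond brings effort in)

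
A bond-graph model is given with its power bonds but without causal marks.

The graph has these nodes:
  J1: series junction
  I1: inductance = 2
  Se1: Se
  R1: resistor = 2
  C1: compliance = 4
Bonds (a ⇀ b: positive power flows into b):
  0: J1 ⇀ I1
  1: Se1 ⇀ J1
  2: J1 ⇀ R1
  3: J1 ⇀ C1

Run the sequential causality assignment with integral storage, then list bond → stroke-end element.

bond 0 stroke at I1
bond 1 stroke at J1
bond 2 stroke at J1
bond 3 stroke at J1

bond 1 stroke→J1  (Se1 (Se) sets effort on bond)
bond 0 stroke→I1  (I1 outputs flow p/I1)
bond 2 stroke→J1  (J1 flow already set via bond 0)
bond 3 stroke→J1  (common-f at J1 fixed by 0)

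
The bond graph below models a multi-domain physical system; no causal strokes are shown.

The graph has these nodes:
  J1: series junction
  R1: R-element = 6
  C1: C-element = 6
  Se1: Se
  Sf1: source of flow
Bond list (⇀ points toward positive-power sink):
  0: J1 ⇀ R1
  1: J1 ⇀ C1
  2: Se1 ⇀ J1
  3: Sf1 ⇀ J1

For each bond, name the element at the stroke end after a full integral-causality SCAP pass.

b0 |J1
b1 |J1
b2 |J1
b3 |Sf1

β2 |J1  (source Se1 imposes e)
β3 |Sf1  (Sf1: flow source, stroke at near end)
β0 |J1  (J1 flow already set via bond 3)
β1 |J1  (common-f at J1 fixed by 3)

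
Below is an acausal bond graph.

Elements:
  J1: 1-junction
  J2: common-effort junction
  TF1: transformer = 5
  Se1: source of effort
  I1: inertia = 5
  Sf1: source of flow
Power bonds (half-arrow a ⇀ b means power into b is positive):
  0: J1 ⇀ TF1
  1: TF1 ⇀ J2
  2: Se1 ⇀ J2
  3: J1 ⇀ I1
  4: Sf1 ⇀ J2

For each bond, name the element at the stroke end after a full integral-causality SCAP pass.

#0 |J1
#1 |TF1
#2 |J2
#3 |I1
#4 |Sf1

β2 stroke→J2  (Se1: effort source, stroke at far end)
β4 stroke→Sf1  (Sf1: flow source, stroke at near end)
β1 stroke→TF1  (J2: bond 2 brought effort, rest push out)
β0 stroke→J1  (TF1: transformer flips bond 1)
β3 stroke→I1  (J1 needs exactly one f-in)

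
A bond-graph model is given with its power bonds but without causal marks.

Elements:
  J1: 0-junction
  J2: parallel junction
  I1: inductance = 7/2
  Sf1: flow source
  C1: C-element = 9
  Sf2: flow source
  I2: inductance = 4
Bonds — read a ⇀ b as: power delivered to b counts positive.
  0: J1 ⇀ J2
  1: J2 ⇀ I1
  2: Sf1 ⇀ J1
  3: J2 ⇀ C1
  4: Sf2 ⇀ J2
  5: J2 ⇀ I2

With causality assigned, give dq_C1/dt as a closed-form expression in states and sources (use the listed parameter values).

#2 stroke at Sf1  (Sf1 (Sf) sets flow on bond)
#4 stroke at Sf2  (Sf2: flow source, stroke at near end)
#0 stroke at J1  (J1: last free bond brings effort in)
#1 stroke at I1  (I1: I, integral causality)
#3 stroke at J2  (C1 outputs effort q/C1)
#5 stroke at I2  (J2 effort already set via bond 3)

dq_C1/dt = F_Sf1 + F_Sf2 - 2*p_I1/7 - p_I2/4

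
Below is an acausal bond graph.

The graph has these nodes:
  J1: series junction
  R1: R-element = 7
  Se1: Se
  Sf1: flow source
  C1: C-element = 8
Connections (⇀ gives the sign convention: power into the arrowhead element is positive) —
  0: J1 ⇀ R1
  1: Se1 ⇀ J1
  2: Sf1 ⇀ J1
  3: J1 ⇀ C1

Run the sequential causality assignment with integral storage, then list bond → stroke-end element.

#1 stroke at J1  (source Se1 imposes e)
#2 stroke at Sf1  (Sf1 fixes flow; stroke at Sf1)
#0 stroke at J1  (common-f at J1 fixed by 2)
#3 stroke at J1  (common-f at J1 fixed by 2)

β0 |J1
β1 |J1
β2 |Sf1
β3 |J1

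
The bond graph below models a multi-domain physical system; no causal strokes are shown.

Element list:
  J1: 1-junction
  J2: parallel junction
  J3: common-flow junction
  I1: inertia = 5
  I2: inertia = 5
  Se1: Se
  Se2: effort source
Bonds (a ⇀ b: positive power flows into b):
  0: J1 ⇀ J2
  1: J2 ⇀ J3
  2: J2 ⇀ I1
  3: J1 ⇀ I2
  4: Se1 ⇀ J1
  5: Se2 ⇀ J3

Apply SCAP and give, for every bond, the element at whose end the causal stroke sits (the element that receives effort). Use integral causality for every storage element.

bond 0 →J1
bond 1 →J2
bond 2 →I1
bond 3 →I2
bond 4 →J1
bond 5 →J3

β4 →J1  (Se1 (Se) sets effort on bond)
β5 →J3  (Se2 (Se) sets effort on bond)
β1 →J2  (J3 needs exactly one f-in)
β0 →J1  (0-jn J2 has e-setter on 1)
β2 →I1  (0-jn J2 has e-setter on 1)
β3 →I2  (only one flow-in slot at J1)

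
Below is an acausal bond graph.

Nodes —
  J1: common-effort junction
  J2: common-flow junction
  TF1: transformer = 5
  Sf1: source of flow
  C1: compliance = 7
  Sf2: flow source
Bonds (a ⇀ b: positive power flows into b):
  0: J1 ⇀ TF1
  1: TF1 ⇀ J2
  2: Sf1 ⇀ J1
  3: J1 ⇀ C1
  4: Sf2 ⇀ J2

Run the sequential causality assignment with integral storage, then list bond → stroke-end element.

b0 |TF1
b1 |J2
b2 |Sf1
b3 |J1
b4 |Sf2

bond 2 stroke at Sf1  (source Sf1 imposes f)
bond 4 stroke at Sf2  (Sf2: flow source, stroke at near end)
bond 1 stroke at J2  (common-f at J2 fixed by 4)
bond 0 stroke at TF1  (TF TF1: opposite of bond 1)
bond 3 stroke at J1  (J1: last free bond brings effort in)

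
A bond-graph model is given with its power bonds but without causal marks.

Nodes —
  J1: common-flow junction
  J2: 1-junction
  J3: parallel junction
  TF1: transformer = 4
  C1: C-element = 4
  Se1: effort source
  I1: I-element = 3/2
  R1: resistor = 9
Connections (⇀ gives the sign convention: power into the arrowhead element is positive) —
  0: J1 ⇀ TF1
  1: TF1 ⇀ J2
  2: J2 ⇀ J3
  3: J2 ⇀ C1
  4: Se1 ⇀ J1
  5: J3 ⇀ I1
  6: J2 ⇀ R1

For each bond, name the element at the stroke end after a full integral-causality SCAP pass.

#0 stroke at TF1
#1 stroke at J2
#2 stroke at J3
#3 stroke at J2
#4 stroke at J1
#5 stroke at I1
#6 stroke at J2

β4 →J1  (source Se1 imposes e)
β0 →TF1  (J1: last free bond brings flow in)
β1 →J2  (TF1 one-in-one-out from 0)
β3 →J2  (C1: C, integral causality)
β5 →I1  (I1: I, integral causality)
β2 →J3  (J3 needs exactly one e-in)
β6 →J2  (J2 flow already set via bond 2)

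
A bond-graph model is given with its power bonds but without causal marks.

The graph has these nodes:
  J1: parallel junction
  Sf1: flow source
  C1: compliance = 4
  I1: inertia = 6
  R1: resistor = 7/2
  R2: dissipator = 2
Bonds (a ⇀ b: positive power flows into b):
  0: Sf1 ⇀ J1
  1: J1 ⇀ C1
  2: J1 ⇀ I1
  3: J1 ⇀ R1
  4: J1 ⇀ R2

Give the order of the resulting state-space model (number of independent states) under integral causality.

bond 0 |Sf1  (source Sf1 imposes f)
bond 1 |J1  (prefer integral on C1)
bond 2 |I1  (J1 effort already set via bond 1)
bond 3 |R1  (common-e at J1 fixed by 1)
bond 4 |R2  (J1 effort already set via bond 1)

2  (C1, I1 all integral)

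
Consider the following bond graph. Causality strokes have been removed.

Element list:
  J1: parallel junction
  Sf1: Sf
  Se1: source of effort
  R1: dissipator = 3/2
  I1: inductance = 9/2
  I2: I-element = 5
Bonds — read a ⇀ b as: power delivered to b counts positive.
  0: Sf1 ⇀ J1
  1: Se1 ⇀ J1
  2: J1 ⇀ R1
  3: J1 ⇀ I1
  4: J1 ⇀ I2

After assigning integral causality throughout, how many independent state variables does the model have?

2  (I1, I2 all integral)

bond 0 stroke at Sf1  (Sf1 fixes flow; stroke at Sf1)
bond 1 stroke at J1  (Se1: effort source, stroke at far end)
bond 2 stroke at R1  (0-jn J1 has e-setter on 1)
bond 3 stroke at I1  (J1: bond 1 brought effort, rest push out)
bond 4 stroke at I2  (J1: bond 1 brought effort, rest push out)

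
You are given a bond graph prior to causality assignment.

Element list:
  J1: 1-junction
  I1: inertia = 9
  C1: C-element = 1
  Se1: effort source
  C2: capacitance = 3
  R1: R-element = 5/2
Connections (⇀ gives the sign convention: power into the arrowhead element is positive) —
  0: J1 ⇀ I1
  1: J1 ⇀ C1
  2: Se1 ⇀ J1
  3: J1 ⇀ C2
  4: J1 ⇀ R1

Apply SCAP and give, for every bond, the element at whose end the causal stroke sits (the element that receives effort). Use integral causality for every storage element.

b2 |J1  (Se1: effort source, stroke at far end)
b0 |I1  (I1 outputs flow p/I1)
b1 |J1  (J1 flow already set via bond 0)
b3 |J1  (common-f at J1 fixed by 0)
b4 |J1  (common-f at J1 fixed by 0)

b0 →I1
b1 →J1
b2 →J1
b3 →J1
b4 →J1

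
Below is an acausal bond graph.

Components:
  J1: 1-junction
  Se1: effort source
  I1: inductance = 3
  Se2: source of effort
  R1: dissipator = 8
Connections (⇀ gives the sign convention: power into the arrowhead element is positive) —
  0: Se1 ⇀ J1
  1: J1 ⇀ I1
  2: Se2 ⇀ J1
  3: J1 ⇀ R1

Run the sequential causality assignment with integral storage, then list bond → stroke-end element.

b0 stroke at J1
b1 stroke at I1
b2 stroke at J1
b3 stroke at J1

bond 0 →J1  (Se1: effort source, stroke at far end)
bond 2 →J1  (Se2 (Se) sets effort on bond)
bond 1 →I1  (prefer integral on I1)
bond 3 →J1  (1-jn J1 has f-setter on 1)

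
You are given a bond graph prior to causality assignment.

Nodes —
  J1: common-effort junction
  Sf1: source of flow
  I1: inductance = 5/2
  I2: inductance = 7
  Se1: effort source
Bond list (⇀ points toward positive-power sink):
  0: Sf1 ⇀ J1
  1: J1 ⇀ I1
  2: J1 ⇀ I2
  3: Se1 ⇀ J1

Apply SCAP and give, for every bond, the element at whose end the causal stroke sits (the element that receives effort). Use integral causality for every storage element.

bond 0 stroke at Sf1
bond 1 stroke at I1
bond 2 stroke at I2
bond 3 stroke at J1

bond 0 |Sf1  (source Sf1 imposes f)
bond 3 |J1  (Se1: effort source, stroke at far end)
bond 1 |I1  (J1 effort already set via bond 3)
bond 2 |I2  (J1 effort already set via bond 3)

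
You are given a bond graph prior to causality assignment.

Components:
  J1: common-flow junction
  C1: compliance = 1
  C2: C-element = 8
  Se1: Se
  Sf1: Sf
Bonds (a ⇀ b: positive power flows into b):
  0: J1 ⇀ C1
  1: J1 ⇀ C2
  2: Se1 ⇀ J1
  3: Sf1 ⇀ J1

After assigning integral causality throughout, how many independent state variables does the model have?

bond 2 stroke→J1  (Se1 fixes effort; stroke away)
bond 3 stroke→Sf1  (Sf1 fixes flow; stroke at Sf1)
bond 0 stroke→J1  (J1: bond 3 brought flow, rest push out)
bond 1 stroke→J1  (1-jn J1 has f-setter on 3)

2  (C1, C2 all integral)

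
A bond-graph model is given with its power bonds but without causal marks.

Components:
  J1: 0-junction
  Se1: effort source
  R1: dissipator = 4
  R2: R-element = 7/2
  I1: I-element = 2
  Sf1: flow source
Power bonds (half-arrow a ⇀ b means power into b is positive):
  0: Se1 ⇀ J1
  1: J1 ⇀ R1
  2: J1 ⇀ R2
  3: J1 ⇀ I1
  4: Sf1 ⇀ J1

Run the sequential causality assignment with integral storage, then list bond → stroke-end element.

β0 →J1  (Se1: effort source, stroke at far end)
β4 →Sf1  (source Sf1 imposes f)
β1 →R1  (0-jn J1 has e-setter on 0)
β2 →R2  (J1: bond 0 brought effort, rest push out)
β3 →I1  (J1: bond 0 brought effort, rest push out)

b0 stroke at J1
b1 stroke at R1
b2 stroke at R2
b3 stroke at I1
b4 stroke at Sf1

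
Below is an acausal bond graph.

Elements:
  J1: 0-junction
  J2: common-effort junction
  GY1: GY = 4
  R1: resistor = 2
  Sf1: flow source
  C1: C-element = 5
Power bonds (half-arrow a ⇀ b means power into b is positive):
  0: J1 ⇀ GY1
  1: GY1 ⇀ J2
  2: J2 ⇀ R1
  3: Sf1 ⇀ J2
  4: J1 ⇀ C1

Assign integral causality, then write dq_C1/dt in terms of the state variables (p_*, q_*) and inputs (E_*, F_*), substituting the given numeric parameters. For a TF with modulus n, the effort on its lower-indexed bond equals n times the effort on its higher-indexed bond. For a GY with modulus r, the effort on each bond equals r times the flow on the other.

β3 →Sf1  (Sf1 (Sf) sets flow on bond)
β4 →J1  (C1 integral (e out))
β0 →GY1  (common-e at J1 fixed by 4)
β1 →GY1  (GY GY1: same side as bond 0)
β2 →J2  (J2: last free bond brings effort in)

dq_C1/dt = -F_Sf1/2 - q_C1/40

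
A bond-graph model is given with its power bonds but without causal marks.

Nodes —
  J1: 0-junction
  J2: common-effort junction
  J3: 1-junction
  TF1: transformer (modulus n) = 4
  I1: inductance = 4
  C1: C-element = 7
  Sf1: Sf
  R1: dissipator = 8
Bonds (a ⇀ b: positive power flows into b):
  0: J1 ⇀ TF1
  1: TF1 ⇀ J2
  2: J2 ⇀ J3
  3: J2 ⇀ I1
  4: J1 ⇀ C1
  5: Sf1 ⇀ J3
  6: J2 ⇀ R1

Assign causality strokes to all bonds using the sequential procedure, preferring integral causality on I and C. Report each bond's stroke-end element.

β5 →Sf1  (source Sf1 imposes f)
β2 →J3  (common-f at J3 fixed by 5)
β3 →I1  (I1: I, integral causality)
β4 →J1  (C1 integral (e out))
β0 →TF1  (0-jn J1 has e-setter on 4)
β1 →J2  (TF1: transformer flips bond 0)
β6 →R1  (common-e at J2 fixed by 1)

#0 stroke at TF1
#1 stroke at J2
#2 stroke at J3
#3 stroke at I1
#4 stroke at J1
#5 stroke at Sf1
#6 stroke at R1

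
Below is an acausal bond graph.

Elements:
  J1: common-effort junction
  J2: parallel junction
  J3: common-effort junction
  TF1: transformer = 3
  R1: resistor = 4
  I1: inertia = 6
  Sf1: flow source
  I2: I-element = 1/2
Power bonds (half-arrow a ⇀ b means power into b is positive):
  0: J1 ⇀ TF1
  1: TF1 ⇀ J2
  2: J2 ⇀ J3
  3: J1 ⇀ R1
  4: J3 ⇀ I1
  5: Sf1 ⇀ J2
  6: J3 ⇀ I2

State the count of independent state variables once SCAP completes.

2  (I1, I2 all integral)

b5 |Sf1  (Sf1 fixes flow; stroke at Sf1)
b4 |I1  (I1 integral (f out))
b6 |I2  (I2 integral (f out))
b2 |J3  (J3 needs exactly one e-in)
b1 |J2  (only one effort-in slot at J2)
b0 |TF1  (through TF1, causality passes straight; one stroke at TF1)
b3 |J1  (J1 needs exactly one e-in)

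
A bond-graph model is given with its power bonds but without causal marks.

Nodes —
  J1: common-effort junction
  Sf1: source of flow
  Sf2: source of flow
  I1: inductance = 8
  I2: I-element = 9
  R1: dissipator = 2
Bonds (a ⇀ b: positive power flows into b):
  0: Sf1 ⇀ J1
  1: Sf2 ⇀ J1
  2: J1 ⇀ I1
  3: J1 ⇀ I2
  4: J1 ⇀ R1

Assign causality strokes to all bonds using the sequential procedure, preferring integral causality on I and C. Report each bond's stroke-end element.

b0 stroke→Sf1  (Sf1: flow source, stroke at near end)
b1 stroke→Sf2  (Sf2 fixes flow; stroke at Sf2)
b2 stroke→I1  (I1 integral (f out))
b3 stroke→I2  (I2: I, integral causality)
b4 stroke→J1  (only one effort-in slot at J1)

β0 |Sf1
β1 |Sf2
β2 |I1
β3 |I2
β4 |J1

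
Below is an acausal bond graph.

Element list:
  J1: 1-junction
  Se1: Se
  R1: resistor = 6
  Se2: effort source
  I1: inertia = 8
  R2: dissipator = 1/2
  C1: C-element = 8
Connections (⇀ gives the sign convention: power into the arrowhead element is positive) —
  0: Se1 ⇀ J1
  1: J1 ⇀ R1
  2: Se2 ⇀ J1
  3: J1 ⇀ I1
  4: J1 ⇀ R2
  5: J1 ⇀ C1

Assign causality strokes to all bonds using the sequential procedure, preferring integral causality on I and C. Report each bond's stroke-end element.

b0 →J1
b1 →J1
b2 →J1
b3 →I1
b4 →J1
b5 →J1

bond 0 →J1  (Se1 (Se) sets effort on bond)
bond 2 →J1  (Se2: effort source, stroke at far end)
bond 3 →I1  (I1 integral (f out))
bond 1 →J1  (common-f at J1 fixed by 3)
bond 4 →J1  (common-f at J1 fixed by 3)
bond 5 →J1  (J1 flow already set via bond 3)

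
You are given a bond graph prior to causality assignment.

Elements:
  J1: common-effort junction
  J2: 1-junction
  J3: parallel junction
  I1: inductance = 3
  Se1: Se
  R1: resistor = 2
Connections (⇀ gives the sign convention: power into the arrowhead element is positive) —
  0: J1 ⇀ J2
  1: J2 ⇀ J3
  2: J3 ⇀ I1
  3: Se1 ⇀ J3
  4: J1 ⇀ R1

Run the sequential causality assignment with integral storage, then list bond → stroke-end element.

β0 →J1
β1 →J2
β2 →I1
β3 →J3
β4 →R1

b3 →J3  (Se1 (Se) sets effort on bond)
b1 →J2  (common-e at J3 fixed by 3)
b2 →I1  (common-e at J3 fixed by 3)
b0 →J1  (J2 needs exactly one f-in)
b4 →R1  (J1: bond 0 brought effort, rest push out)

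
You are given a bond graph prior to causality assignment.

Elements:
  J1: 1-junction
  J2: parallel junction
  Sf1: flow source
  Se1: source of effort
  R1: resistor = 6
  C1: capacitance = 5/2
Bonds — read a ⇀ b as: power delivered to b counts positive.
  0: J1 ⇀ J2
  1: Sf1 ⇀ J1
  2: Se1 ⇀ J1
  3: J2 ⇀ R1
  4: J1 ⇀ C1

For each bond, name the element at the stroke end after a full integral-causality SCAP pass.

#1 stroke→Sf1  (Sf1 (Sf) sets flow on bond)
#2 stroke→J1  (source Se1 imposes e)
#0 stroke→J1  (J1 flow already set via bond 1)
#4 stroke→J1  (1-jn J1 has f-setter on 1)
#3 stroke→J2  (only one effort-in slot at J2)

#0 |J1
#1 |Sf1
#2 |J1
#3 |J2
#4 |J1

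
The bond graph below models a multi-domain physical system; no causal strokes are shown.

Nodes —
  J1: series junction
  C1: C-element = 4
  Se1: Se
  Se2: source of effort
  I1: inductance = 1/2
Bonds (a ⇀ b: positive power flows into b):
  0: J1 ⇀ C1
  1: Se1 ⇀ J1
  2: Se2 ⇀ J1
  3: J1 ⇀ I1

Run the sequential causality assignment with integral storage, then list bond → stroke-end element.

b0 stroke at J1
b1 stroke at J1
b2 stroke at J1
b3 stroke at I1

β1 stroke→J1  (source Se1 imposes e)
β2 stroke→J1  (Se2 (Se) sets effort on bond)
β0 stroke→J1  (C1: C, integral causality)
β3 stroke→I1  (closing 1-jn rule on J1)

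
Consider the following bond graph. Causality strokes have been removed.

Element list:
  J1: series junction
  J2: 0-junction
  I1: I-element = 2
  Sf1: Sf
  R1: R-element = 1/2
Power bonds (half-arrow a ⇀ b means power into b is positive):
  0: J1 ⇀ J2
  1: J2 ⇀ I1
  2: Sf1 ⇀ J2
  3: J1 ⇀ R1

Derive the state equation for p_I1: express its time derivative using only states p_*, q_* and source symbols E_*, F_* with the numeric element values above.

dp_I1/dt = F_Sf1/2 - p_I1/4

b2 stroke at Sf1  (Sf1 (Sf) sets flow on bond)
b1 stroke at I1  (prefer integral on I1)
b0 stroke at J2  (closing 0-jn rule on J2)
b3 stroke at J1  (J1: bond 0 brought flow, rest push out)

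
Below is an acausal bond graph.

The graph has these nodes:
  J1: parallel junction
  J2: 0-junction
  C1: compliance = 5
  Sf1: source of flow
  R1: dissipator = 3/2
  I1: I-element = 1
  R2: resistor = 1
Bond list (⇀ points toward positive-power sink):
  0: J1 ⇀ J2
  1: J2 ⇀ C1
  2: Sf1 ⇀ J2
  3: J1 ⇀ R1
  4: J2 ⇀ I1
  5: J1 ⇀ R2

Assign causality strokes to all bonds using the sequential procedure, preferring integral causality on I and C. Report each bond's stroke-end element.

bond 2 |Sf1  (Sf1 (Sf) sets flow on bond)
bond 1 |J2  (C1: C, integral causality)
bond 0 |J1  (J2 effort already set via bond 1)
bond 4 |I1  (J2: bond 1 brought effort, rest push out)
bond 3 |R1  (common-e at J1 fixed by 0)
bond 5 |R2  (0-jn J1 has e-setter on 0)

b0 stroke→J1
b1 stroke→J2
b2 stroke→Sf1
b3 stroke→R1
b4 stroke→I1
b5 stroke→R2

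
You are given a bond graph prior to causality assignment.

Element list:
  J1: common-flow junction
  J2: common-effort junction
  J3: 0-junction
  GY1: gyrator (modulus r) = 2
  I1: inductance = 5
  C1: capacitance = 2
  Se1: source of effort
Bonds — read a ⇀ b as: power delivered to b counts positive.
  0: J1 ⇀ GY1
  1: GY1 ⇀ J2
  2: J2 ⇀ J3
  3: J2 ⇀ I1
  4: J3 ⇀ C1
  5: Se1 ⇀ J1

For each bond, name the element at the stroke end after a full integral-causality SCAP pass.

b5 stroke at J1  (Se1 fixes effort; stroke away)
b0 stroke at GY1  (closing 1-jn rule on J1)
b1 stroke at GY1  (GY1: gyrator matches bond 0)
b3 stroke at I1  (prefer integral on I1)
b2 stroke at J2  (closing 0-jn rule on J2)
b4 stroke at J3  (closing 0-jn rule on J3)

β0 →GY1
β1 →GY1
β2 →J2
β3 →I1
β4 →J3
β5 →J1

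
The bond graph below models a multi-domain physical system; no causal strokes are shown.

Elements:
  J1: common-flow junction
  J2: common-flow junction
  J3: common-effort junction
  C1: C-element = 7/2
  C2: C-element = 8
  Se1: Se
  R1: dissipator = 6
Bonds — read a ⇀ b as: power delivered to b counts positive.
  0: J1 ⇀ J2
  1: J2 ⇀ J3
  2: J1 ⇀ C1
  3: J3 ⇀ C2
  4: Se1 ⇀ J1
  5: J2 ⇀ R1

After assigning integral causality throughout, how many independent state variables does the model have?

#4 →J1  (Se1: effort source, stroke at far end)
#2 →J1  (C1 integral (e out))
#0 →J2  (closing 1-jn rule on J1)
#3 →J3  (C2: C, integral causality)
#1 →J2  (0-jn J3 has e-setter on 3)
#5 →R1  (only one flow-in slot at J2)

2  (C1, C2 all integral)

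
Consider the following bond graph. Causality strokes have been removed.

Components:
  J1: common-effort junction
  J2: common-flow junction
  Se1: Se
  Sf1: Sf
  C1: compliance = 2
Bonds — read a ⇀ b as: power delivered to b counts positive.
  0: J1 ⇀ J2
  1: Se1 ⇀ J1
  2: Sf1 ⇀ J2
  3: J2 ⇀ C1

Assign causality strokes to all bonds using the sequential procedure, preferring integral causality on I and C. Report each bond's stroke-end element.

bond 1 →J1  (Se1 (Se) sets effort on bond)
bond 2 →Sf1  (Sf1: flow source, stroke at near end)
bond 0 →J2  (J1 effort already set via bond 1)
bond 3 →J2  (common-f at J2 fixed by 2)

bond 0 stroke at J2
bond 1 stroke at J1
bond 2 stroke at Sf1
bond 3 stroke at J2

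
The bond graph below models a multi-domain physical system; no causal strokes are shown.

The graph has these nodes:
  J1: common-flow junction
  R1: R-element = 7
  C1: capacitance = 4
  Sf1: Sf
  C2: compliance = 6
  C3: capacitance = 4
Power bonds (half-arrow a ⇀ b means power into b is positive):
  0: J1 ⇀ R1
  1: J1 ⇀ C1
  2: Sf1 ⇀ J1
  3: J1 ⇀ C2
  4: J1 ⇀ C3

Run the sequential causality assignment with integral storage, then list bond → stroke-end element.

β2 →Sf1  (Sf1 fixes flow; stroke at Sf1)
β0 →J1  (1-jn J1 has f-setter on 2)
β1 →J1  (1-jn J1 has f-setter on 2)
β3 →J1  (J1: bond 2 brought flow, rest push out)
β4 →J1  (J1: bond 2 brought flow, rest push out)

#0 stroke at J1
#1 stroke at J1
#2 stroke at Sf1
#3 stroke at J1
#4 stroke at J1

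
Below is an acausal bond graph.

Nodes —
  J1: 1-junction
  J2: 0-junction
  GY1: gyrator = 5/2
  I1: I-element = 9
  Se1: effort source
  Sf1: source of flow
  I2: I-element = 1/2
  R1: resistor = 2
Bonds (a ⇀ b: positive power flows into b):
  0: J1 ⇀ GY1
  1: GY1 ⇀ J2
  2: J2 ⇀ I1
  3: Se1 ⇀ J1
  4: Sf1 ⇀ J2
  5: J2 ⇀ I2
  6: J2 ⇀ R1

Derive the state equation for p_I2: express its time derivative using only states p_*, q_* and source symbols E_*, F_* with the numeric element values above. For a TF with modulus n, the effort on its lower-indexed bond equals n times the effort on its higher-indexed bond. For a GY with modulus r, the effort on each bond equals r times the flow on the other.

dp_I2/dt = 4*E_Se1/5 + 2*F_Sf1 - 2*p_I1/9 - 4*p_I2

b3 stroke at J1  (Se1: effort source, stroke at far end)
b4 stroke at Sf1  (Sf1: flow source, stroke at near end)
b0 stroke at GY1  (J1: last free bond brings flow in)
b1 stroke at GY1  (GY GY1: same side as bond 0)
b2 stroke at I1  (prefer integral on I1)
b5 stroke at I2  (I2 integral (f out))
b6 stroke at J2  (J2: last free bond brings effort in)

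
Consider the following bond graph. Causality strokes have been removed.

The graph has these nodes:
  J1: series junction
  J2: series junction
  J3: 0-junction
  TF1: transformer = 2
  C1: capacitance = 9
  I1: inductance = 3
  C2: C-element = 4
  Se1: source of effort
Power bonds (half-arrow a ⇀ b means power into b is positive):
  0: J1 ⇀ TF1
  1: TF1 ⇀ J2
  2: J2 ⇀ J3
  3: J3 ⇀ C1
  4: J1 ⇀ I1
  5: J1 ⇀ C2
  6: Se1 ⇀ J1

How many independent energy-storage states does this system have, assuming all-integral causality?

3  (C1, C2, I1 all integral)

β6 |J1  (source Se1 imposes e)
β3 |J3  (C1 integral (e out))
β2 |J2  (common-e at J3 fixed by 3)
β1 |TF1  (only one flow-in slot at J2)
β0 |J1  (TF1: transformer flips bond 1)
β4 |I1  (I1 outputs flow p/I1)
β5 |J1  (common-f at J1 fixed by 4)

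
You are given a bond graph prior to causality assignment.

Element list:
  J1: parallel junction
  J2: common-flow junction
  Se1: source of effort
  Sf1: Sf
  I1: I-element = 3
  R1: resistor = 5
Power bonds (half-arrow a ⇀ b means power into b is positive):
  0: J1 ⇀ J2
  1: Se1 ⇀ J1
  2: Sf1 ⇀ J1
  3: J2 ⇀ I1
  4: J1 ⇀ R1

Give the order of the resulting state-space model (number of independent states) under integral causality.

1  (I1 all integral)

b1 stroke at J1  (Se1: effort source, stroke at far end)
b2 stroke at Sf1  (source Sf1 imposes f)
b0 stroke at J2  (common-e at J1 fixed by 1)
b4 stroke at R1  (J1: bond 1 brought effort, rest push out)
b3 stroke at I1  (J2: last free bond brings flow in)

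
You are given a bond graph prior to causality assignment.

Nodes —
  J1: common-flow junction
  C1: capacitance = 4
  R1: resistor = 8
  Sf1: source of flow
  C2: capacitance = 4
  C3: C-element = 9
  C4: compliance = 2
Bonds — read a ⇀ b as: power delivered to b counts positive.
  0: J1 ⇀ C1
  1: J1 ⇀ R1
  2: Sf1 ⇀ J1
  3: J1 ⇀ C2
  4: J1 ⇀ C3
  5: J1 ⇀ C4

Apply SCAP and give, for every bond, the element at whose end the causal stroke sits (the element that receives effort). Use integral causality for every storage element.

#2 →Sf1  (Sf1: flow source, stroke at near end)
#0 →J1  (1-jn J1 has f-setter on 2)
#1 →J1  (1-jn J1 has f-setter on 2)
#3 →J1  (J1: bond 2 brought flow, rest push out)
#4 →J1  (J1: bond 2 brought flow, rest push out)
#5 →J1  (1-jn J1 has f-setter on 2)

β0 |J1
β1 |J1
β2 |Sf1
β3 |J1
β4 |J1
β5 |J1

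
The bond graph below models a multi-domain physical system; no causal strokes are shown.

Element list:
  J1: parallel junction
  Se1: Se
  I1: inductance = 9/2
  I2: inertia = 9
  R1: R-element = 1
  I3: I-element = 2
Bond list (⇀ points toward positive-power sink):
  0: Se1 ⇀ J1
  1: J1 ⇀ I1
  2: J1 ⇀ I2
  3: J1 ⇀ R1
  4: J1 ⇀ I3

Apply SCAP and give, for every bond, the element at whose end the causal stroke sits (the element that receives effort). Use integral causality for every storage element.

bond 0 →J1
bond 1 →I1
bond 2 →I2
bond 3 →R1
bond 4 →I3

#0 stroke at J1  (Se1: effort source, stroke at far end)
#1 stroke at I1  (0-jn J1 has e-setter on 0)
#2 stroke at I2  (common-e at J1 fixed by 0)
#3 stroke at R1  (common-e at J1 fixed by 0)
#4 stroke at I3  (common-e at J1 fixed by 0)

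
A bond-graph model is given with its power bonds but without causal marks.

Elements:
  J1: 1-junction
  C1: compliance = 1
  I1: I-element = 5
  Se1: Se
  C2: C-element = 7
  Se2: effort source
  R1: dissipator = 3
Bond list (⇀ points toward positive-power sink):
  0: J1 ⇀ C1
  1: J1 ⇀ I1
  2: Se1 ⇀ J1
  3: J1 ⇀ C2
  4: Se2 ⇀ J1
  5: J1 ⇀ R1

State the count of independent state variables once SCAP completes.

b2 stroke→J1  (Se1 fixes effort; stroke away)
b4 stroke→J1  (source Se2 imposes e)
b0 stroke→J1  (C1 outputs effort q/C1)
b1 stroke→I1  (I1: I, integral causality)
b3 stroke→J1  (J1: bond 1 brought flow, rest push out)
b5 stroke→J1  (common-f at J1 fixed by 1)

3  (C1, C2, I1 all integral)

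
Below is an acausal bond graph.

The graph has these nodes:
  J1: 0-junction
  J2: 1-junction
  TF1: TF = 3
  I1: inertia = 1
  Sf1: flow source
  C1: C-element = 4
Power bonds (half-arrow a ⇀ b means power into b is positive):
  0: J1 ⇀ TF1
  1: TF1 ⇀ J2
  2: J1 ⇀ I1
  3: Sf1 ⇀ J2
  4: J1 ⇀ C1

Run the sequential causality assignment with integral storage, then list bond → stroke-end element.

bond 0 |TF1
bond 1 |J2
bond 2 |I1
bond 3 |Sf1
bond 4 |J1

β3 |Sf1  (Sf1 (Sf) sets flow on bond)
β1 |J2  (J2 flow already set via bond 3)
β0 |TF1  (TF1 one-in-one-out from 1)
β2 |I1  (I1 outputs flow p/I1)
β4 |J1  (J1: last free bond brings effort in)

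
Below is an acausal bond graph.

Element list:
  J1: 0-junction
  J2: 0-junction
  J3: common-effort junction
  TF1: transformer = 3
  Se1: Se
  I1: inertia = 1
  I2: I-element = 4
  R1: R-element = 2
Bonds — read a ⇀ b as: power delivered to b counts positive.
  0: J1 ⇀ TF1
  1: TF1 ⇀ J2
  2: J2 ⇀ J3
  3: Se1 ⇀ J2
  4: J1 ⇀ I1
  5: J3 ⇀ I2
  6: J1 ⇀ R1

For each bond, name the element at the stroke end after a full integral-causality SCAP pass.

β3 |J2  (Se1 (Se) sets effort on bond)
β1 |TF1  (common-e at J2 fixed by 3)
β2 |J3  (common-e at J2 fixed by 3)
β5 |I2  (J3: bond 2 brought effort, rest push out)
β0 |J1  (through TF1, causality passes straight; one stroke at TF1)
β4 |I1  (0-jn J1 has e-setter on 0)
β6 |R1  (common-e at J1 fixed by 0)

b0 |J1
b1 |TF1
b2 |J3
b3 |J2
b4 |I1
b5 |I2
b6 |R1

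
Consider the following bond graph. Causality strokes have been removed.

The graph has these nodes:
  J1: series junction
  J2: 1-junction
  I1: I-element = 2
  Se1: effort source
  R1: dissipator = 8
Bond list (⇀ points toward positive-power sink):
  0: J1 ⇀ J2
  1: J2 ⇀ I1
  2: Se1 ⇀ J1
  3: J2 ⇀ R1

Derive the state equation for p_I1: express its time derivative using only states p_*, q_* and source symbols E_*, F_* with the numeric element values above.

dp_I1/dt = E_Se1 - 4*p_I1

#2 |J1  (Se1: effort source, stroke at far end)
#0 |J2  (closing 1-jn rule on J1)
#1 |I1  (I1: I, integral causality)
#3 |J2  (J2: bond 1 brought flow, rest push out)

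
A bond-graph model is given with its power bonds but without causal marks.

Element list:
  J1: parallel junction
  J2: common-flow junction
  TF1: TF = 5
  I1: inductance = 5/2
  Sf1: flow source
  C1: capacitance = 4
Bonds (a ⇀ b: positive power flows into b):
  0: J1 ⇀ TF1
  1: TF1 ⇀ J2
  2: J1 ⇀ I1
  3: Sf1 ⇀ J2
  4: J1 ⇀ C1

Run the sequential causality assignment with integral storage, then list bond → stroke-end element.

#0 →TF1
#1 →J2
#2 →I1
#3 →Sf1
#4 →J1

β3 stroke→Sf1  (Sf1 (Sf) sets flow on bond)
β1 stroke→J2  (1-jn J2 has f-setter on 3)
β0 stroke→TF1  (TF1 one-in-one-out from 1)
β2 stroke→I1  (prefer integral on I1)
β4 stroke→J1  (only one effort-in slot at J1)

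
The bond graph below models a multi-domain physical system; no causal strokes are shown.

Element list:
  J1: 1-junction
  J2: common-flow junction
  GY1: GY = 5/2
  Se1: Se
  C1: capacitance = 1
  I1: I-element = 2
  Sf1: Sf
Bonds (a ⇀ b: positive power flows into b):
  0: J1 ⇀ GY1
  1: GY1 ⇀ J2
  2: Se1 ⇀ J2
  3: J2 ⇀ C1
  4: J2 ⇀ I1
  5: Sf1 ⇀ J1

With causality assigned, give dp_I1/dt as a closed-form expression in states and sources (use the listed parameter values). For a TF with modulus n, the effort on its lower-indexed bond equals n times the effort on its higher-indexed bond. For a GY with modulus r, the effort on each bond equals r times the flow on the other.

dp_I1/dt = E_Se1 + 5*F_Sf1/2 - q_C1

bond 2 →J2  (Se1: effort source, stroke at far end)
bond 5 →Sf1  (Sf1: flow source, stroke at near end)
bond 0 →J1  (common-f at J1 fixed by 5)
bond 1 →J2  (through GY1, causality inverts; strokes same side of GY1)
bond 3 →J2  (C1 integral (e out))
bond 4 →I1  (only one flow-in slot at J2)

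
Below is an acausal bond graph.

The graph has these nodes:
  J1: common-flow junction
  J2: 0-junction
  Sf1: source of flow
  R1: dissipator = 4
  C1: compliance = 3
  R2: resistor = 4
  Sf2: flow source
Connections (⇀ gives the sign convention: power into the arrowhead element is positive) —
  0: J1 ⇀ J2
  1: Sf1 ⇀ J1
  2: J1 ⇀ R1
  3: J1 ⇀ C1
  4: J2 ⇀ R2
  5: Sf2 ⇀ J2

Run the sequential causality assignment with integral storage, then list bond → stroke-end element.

b0 stroke at J1
b1 stroke at Sf1
b2 stroke at J1
b3 stroke at J1
b4 stroke at J2
b5 stroke at Sf2

bond 1 stroke at Sf1  (Sf1: flow source, stroke at near end)
bond 5 stroke at Sf2  (source Sf2 imposes f)
bond 0 stroke at J1  (common-f at J1 fixed by 1)
bond 2 stroke at J1  (common-f at J1 fixed by 1)
bond 3 stroke at J1  (common-f at J1 fixed by 1)
bond 4 stroke at J2  (closing 0-jn rule on J2)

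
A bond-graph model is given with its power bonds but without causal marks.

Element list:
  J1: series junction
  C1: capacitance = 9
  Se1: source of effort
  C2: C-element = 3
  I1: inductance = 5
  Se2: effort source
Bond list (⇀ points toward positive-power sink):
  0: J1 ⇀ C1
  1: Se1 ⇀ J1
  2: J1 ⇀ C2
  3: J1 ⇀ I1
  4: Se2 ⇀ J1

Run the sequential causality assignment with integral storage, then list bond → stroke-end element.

b0 |J1
b1 |J1
b2 |J1
b3 |I1
b4 |J1

bond 1 |J1  (Se1 fixes effort; stroke away)
bond 4 |J1  (source Se2 imposes e)
bond 0 |J1  (C1 integral (e out))
bond 2 |J1  (C2 outputs effort q/C2)
bond 3 |I1  (J1: last free bond brings flow in)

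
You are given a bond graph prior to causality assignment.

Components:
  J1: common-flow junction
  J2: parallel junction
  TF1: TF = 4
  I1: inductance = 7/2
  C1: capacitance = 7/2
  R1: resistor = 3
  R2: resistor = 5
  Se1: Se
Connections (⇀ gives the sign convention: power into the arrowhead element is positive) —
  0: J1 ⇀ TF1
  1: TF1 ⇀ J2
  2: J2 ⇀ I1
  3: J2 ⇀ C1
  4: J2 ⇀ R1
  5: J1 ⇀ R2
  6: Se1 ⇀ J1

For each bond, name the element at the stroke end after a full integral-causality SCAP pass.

β6 →J1  (source Se1 imposes e)
β2 →I1  (I1: I, integral causality)
β3 →J2  (prefer integral on C1)
β1 →TF1  (common-e at J2 fixed by 3)
β4 →R1  (J2 effort already set via bond 3)
β0 →J1  (TF TF1: opposite of bond 1)
β5 →R2  (J1 needs exactly one f-in)

#0 →J1
#1 →TF1
#2 →I1
#3 →J2
#4 →R1
#5 →R2
#6 →J1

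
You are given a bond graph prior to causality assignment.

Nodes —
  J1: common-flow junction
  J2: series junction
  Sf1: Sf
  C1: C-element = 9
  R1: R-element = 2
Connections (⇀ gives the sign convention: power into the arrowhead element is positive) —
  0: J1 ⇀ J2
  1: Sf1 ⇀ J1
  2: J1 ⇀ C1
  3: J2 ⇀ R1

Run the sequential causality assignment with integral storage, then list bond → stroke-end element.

#0 |J1
#1 |Sf1
#2 |J1
#3 |J2

#1 →Sf1  (Sf1 fixes flow; stroke at Sf1)
#0 →J1  (common-f at J1 fixed by 1)
#2 →J1  (common-f at J1 fixed by 1)
#3 →J2  (J2: bond 0 brought flow, rest push out)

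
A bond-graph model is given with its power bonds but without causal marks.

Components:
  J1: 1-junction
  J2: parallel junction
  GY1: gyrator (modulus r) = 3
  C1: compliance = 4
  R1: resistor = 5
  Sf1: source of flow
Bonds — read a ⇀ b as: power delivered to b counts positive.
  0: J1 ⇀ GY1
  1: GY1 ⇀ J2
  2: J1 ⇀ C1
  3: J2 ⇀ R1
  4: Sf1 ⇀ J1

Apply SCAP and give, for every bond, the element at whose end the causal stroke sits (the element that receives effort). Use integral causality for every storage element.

β0 |J1
β1 |J2
β2 |J1
β3 |R1
β4 |Sf1

b4 |Sf1  (Sf1 (Sf) sets flow on bond)
b0 |J1  (J1: bond 4 brought flow, rest push out)
b2 |J1  (J1: bond 4 brought flow, rest push out)
b1 |J2  (GY1: gyrator matches bond 0)
b3 |R1  (J2: bond 1 brought effort, rest push out)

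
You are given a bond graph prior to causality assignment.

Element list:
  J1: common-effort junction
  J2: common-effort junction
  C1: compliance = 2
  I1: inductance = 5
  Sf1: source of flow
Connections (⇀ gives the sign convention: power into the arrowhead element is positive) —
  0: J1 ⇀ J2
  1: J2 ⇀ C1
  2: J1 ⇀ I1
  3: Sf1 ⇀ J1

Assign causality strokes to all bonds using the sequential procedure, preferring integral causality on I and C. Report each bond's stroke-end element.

bond 3 |Sf1  (Sf1: flow source, stroke at near end)
bond 1 |J2  (prefer integral on C1)
bond 0 |J1  (common-e at J2 fixed by 1)
bond 2 |I1  (J1: bond 0 brought effort, rest push out)

bond 0 |J1
bond 1 |J2
bond 2 |I1
bond 3 |Sf1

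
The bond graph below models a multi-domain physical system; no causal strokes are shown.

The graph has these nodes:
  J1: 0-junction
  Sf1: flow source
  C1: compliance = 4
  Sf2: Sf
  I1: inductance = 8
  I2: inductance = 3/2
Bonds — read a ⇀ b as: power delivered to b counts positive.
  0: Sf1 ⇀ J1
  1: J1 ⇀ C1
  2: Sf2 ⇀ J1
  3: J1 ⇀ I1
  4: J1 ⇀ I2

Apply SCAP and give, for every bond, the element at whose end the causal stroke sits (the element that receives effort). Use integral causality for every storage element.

bond 0 →Sf1
bond 1 →J1
bond 2 →Sf2
bond 3 →I1
bond 4 →I2

β0 →Sf1  (Sf1 fixes flow; stroke at Sf1)
β2 →Sf2  (Sf2 fixes flow; stroke at Sf2)
β1 →J1  (C1 integral (e out))
β3 →I1  (0-jn J1 has e-setter on 1)
β4 →I2  (common-e at J1 fixed by 1)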